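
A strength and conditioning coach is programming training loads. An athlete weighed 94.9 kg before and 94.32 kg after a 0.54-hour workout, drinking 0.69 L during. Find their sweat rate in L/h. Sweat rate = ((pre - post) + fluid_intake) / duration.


Body mass change = 0.58 kg
Total sweat loss = 0.58 + 0.69 = 1.27 L
Rate = 1.27 / 0.54 = 2.352 L/h

2.352 L/h


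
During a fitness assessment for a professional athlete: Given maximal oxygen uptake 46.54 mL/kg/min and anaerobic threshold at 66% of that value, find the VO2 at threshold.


Percentage as decimal = 0.66
VO2 at AT = 46.54 * 0.66 = 30.72 mL/kg/min

30.72 mL/kg/min


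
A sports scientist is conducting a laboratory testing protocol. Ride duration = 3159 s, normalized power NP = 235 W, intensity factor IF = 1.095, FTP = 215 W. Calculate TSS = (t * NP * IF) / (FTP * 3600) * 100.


Numerator = 3159 * 235 * 1.095 = 812889.675
Denominator = 215 * 3600 = 774000
TSS = 812889.675 / 774000 * 100
= 105.02

105.02 TSS


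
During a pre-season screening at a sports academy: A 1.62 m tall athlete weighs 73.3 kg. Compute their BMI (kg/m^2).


height^2 = 2.6244 m^2
BMI = 73.3 / 2.6244 = 27.93 kg/m^2

27.93 kg/m^2


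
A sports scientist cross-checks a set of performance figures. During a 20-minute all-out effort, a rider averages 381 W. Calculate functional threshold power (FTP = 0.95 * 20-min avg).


FTP = 0.95 * 381
= 361.95 W

361.95 W


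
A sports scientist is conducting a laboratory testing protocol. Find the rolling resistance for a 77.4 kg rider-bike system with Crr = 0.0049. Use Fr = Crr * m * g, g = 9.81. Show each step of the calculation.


m * g = 77.4 * 9.81 = 759.294 N
Fr = 0.0049 * 759.294 = 3.721 N

3.721 N


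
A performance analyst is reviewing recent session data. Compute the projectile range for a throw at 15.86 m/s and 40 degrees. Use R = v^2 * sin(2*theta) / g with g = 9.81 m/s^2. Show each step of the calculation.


Two times the angle = 80 degrees
sin(80) = 0.984808
R = 251.5396 * 0.984808 / 9.81 = 25.252 m

25.252 m


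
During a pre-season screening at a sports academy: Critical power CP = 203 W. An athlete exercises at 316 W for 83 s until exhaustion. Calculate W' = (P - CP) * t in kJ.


P - CP = 316 - 203 = 113 W
W' = 113 * 83 = 9379 J
= 9379 / 1000 = 9.379 kJ

9.379 kJ


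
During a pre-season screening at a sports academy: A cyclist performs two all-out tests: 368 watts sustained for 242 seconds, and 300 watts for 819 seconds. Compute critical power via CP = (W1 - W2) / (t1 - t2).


W1 = P1 * t1 = 368 * 242 = 89056 J
W2 = P2 * t2 = 300 * 819 = 245700 J
CP = (89056 - 245700) / (242 - 819)
= 271.48 W

271.48 W


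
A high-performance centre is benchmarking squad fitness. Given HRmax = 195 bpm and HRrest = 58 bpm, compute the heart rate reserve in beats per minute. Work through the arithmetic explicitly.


Heart rate reserve = maximum HR minus resting HR
HRR = 195 - 58 = 137 bpm

137 bpm


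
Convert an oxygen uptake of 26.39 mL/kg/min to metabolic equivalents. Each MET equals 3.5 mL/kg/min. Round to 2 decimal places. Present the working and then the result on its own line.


One MET = 3.5 mL/kg/min
Number of METs = 26.39 / 3.5
= 7.54 METs

7.54 METs


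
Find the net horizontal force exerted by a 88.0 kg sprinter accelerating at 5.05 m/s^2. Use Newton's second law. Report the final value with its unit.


Newton's second law: F = m * a
F = 88.0 * 5.05 = 444.4 N

444.4 N


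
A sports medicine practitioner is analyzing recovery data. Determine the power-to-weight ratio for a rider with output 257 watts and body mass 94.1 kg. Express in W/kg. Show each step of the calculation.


P/W = 257 / 94.1 = 2.731 W/kg

2.731 W/kg


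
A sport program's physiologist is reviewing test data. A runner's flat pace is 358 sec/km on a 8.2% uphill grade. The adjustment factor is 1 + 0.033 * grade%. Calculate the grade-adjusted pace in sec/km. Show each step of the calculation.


Factor = 1 + 0.033 * 8.2 = 1.2706
Adjusted pace = 358 * 1.2706
= 454.87 sec/km

454.87 s/km


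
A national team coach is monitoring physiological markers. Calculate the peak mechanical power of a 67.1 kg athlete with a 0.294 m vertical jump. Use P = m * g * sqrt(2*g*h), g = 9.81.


First, sqrt(2gh) = sqrt(2 * 9.81 * 0.294)
= sqrt(5.76828) = 2.401724 m/s
Power = 67.1 * 9.81 * 2.401724 = 1580.94 W

1580.94 W


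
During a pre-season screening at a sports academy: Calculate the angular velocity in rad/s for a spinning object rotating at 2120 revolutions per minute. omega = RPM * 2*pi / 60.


omega = RPM * 2*pi / 60
= 2120 * 6.28318531 / 60
= 222.006 rad/s

222.006 rad/s


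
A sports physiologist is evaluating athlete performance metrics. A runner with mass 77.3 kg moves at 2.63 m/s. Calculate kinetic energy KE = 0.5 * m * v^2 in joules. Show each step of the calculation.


v^2 = 2.63^2 = 6.9169
KE = 0.5 * 77.3 * 6.9169
= 267.34 J

267.34 J


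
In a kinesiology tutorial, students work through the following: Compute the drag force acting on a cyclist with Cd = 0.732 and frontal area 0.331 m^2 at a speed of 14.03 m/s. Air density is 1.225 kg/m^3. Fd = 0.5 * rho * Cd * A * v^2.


Step 1: v^2 = 196.8409
Step 2: Fd = 0.5 * 1.225 * 0.732 * 0.331 * 196.8409
= 29.212 N

29.212 N


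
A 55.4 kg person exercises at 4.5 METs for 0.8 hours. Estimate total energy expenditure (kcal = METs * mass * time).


Energy = METs * mass(kg) * time(h)
= 4.5 * 55.4 * 0.8
= 199.44 kcal

199.44 kcal


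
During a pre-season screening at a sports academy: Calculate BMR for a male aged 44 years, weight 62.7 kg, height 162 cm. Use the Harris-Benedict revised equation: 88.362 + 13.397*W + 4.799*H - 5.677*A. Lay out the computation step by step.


Substituting values:
W term = 13.397 * 62.7 = 839.9919
H term = 4.799 * 162 = 777.438
A term = 5.677 * 44 = 249.788
BMR = 1456.0 kcal/day

1456.0 kcal/day


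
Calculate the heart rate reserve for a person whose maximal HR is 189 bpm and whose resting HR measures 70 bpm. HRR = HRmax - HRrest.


HRmax = 189 bpm
HRrest = 70 bpm
HRR = 189 - 70 = 119 bpm

119 bpm


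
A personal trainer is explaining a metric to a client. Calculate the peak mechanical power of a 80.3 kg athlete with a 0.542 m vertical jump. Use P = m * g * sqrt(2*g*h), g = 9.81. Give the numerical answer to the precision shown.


First, sqrt(2gh) = sqrt(2 * 9.81 * 0.542)
= sqrt(10.63404) = 3.260988 m/s
Power = 80.3 * 9.81 * 3.260988 = 2568.82 W

2568.82 W


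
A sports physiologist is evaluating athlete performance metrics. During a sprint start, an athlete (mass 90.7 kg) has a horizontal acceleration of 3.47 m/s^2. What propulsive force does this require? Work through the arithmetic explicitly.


Propulsive force = mass * acceleration
= 90.7 kg * 3.47 m/s^2
= 314.73 N

314.73 N


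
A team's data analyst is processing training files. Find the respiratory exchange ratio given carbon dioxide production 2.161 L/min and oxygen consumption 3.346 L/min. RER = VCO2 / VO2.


VCO2 = 2.161 L/min
VO2 = 3.346 L/min
RER = 2.161 / 3.346 = 0.6458

0.6458


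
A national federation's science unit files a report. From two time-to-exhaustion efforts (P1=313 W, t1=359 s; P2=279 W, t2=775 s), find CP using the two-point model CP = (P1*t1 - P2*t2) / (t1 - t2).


Work in trial 1 = 112367 J
Work in trial 2 = 216225 J
Delta work = -103858 J
Delta time = -416 s
CP = -103858 / -416 = 249.66 W

249.66 W


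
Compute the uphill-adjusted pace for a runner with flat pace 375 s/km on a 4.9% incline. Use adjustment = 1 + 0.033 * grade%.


Adjustment factor = 1 + 0.033 * 4.9 = 1.1617
Grade-adjusted pace = 375 * 1.1617 = 435.64 s/km

435.64 s/km


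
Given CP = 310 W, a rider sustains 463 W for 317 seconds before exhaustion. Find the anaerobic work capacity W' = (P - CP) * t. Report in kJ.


Excess power = 463 - 310 = 153 W
Work above CP = 153 * 317 = 48501 J
W' = 48.501 kJ

48.501 kJ


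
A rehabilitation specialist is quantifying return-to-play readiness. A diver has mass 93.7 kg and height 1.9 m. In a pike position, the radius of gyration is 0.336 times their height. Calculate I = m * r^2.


r = 0.336 * 1.9 = 0.6384 m
I = m * r^2 = 93.7 * 0.407555 = 38.188 kg*m^2

38.188 kg*m^2


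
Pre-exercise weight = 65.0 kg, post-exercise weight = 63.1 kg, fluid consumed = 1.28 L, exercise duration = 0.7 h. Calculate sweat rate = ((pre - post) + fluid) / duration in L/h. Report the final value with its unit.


Weight loss = 65.0 - 63.1 = 1.9 kg (approx L)
Total sweat = 1.9 + 1.28 = 3.18 L
Sweat rate = 3.18 / 0.7 = 4.543 L/h

4.543 L/h


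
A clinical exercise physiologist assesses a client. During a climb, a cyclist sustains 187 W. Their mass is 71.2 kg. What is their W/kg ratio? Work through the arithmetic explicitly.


Power-to-weight = 187 W / 71.2 kg
= 2.626 W/kg

2.626 W/kg


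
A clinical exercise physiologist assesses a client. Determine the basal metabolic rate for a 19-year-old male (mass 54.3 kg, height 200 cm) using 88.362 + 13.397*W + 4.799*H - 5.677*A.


BMR = 88.362 + 13.397*54.3 + 4.799*200 - 5.677*19
= 1667.76 kcal/day

1667.76 kcal/day


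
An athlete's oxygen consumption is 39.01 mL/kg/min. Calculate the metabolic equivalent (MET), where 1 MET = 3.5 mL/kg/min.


MET = VO2 / 3.5
= 39.01 / 3.5
= 11.15 METs

11.15 METs


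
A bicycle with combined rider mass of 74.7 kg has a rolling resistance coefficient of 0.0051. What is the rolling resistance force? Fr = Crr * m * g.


Fr = 0.0051 * 74.7 * 9.81
= 0.38097 * 9.81
= 3.737 N

3.737 N


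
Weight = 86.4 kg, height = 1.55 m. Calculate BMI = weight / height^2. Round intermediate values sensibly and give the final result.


height^2 = 1.55^2 = 2.4025
BMI = 86.4 / 2.4025 = 35.96 kg/m^2

35.96 kg/m^2


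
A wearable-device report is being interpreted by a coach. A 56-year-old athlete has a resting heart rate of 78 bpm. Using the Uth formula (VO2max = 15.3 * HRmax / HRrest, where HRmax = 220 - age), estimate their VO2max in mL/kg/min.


HRmax = 220 - 56 = 164 bpm
Ratio = HRmax / HRrest = 164 / 78 = 2.1026
VO2max = 15.3 * 2.1026 = 32.17 mL/kg/min

32.17 mL/kg/min


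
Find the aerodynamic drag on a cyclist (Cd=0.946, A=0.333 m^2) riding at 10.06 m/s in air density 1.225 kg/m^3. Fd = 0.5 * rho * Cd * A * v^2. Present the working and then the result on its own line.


Fd = 0.5 * 1.225 * 0.946 * 0.333 * 10.06^2
= 0.5 * 1.225 * 0.946 * 0.333 * 101.2036
= 19.527 N

19.527 N


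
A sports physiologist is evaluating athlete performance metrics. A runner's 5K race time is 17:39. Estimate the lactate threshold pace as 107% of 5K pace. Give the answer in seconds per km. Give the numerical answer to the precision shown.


Total race time = 17*60 + 39 = 1059 seconds
5K pace = 1059 / 5 = 211.8 sec/km
LT pace = 211.8 * 1.07 = 226.63 sec/km

226.63 s/km


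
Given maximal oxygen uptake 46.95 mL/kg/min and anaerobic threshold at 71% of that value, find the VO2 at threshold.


Percentage as decimal = 0.71
VO2 at AT = 46.95 * 0.71 = 33.33 mL/kg/min

33.33 mL/kg/min


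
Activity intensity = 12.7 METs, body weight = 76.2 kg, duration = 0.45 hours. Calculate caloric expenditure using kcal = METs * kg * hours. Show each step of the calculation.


kcal = 12.7 * 76.2 * 0.45
= 967.74 * 0.45
= 435.48 kcal

435.48 kcal


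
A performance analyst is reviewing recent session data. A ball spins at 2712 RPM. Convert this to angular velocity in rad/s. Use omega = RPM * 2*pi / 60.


omega = 2712 * 2 * pi / 60
= 2712 * 6.28318531 / 60
= 17039.999 / 60
= 284.0 rad/s

284.0 rad/s


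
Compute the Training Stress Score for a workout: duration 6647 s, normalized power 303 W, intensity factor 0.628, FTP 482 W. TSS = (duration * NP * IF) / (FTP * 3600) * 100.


Product = 6647 * 303 * 0.628 = 1264817.748
Base = 482 * 3600 = 1735200
TSS = 1264817.748 / 1735200 * 100 = 72.89

72.89 TSS


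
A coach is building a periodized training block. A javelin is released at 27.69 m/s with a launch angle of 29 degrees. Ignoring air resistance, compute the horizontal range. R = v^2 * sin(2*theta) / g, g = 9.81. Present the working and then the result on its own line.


Launch speed squared = 766.7361
sin(2 * 29 deg) = 0.848048
Range = 766.7361 * 0.848048 / 9.81
= 66.282 m

66.282 m


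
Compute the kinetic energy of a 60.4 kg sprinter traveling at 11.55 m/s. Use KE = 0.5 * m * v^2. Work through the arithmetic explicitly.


Velocity squared = 133.4025
KE = 0.5 * 60.4 * 133.4025 = 4028.76 J

4028.76 J


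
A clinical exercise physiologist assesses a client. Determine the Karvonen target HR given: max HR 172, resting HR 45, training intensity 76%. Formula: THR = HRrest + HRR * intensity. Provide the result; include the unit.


HRR = HRmax - HRrest = 172 - 45 = 127
THR = 45 + 127 * 0.76
= 141.52 bpm

141.52 bpm


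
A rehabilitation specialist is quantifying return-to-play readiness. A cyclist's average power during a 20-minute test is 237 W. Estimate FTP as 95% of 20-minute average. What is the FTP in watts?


FTP = 20-min power * 0.95
= 237 * 0.95
= 225.15 W

225.15 W


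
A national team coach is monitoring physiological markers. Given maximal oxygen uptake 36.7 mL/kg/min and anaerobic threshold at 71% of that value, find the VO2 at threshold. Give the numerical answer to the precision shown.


Percentage as decimal = 0.71
VO2 at AT = 36.7 * 0.71 = 26.06 mL/kg/min

26.06 mL/kg/min


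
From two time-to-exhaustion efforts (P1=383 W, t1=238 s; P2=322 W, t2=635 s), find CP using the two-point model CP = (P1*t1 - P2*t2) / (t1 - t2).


Work in trial 1 = 91154 J
Work in trial 2 = 204470 J
Delta work = -113316 J
Delta time = -397 s
CP = -113316 / -397 = 285.43 W

285.43 W


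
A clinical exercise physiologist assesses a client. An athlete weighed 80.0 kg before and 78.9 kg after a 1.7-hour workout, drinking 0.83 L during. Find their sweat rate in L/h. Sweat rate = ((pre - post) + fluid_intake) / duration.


Body mass change = 1.1 kg
Total sweat loss = 1.1 + 0.83 = 1.93 L
Rate = 1.93 / 1.7 = 1.135 L/h

1.135 L/h


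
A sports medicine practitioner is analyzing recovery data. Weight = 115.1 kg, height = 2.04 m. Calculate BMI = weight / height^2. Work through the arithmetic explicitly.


height^2 = 2.04^2 = 4.1616
BMI = 115.1 / 4.1616 = 27.66 kg/m^2

27.66 kg/m^2


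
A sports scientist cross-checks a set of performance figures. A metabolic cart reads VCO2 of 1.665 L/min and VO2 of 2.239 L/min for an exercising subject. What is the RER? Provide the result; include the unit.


RER = VCO2 / VO2 = 1.665 / 2.239 = 0.7436

0.7436


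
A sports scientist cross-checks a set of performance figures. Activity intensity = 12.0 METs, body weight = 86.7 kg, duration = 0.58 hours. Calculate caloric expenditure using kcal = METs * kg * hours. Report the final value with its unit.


kcal = 12.0 * 86.7 * 0.58
= 1040.4 * 0.58
= 603.43 kcal

603.43 kcal


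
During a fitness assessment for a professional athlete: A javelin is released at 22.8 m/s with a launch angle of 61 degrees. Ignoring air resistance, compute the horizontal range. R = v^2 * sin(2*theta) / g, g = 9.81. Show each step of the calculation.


Launch speed squared = 519.84
sin(2 * 61 deg) = 0.848048
Range = 519.84 * 0.848048 / 9.81
= 44.939 m

44.939 m


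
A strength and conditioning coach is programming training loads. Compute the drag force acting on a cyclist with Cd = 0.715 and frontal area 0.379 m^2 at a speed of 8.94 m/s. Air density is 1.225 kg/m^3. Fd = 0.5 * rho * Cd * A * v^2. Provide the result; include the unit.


Step 1: v^2 = 79.9236
Step 2: Fd = 0.5 * 1.225 * 0.715 * 0.379 * 79.9236
= 13.266 N

13.266 N


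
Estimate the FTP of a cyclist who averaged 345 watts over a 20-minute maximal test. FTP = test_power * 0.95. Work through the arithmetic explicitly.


FTP = 345 * 0.95 = 327.75 W

327.75 W


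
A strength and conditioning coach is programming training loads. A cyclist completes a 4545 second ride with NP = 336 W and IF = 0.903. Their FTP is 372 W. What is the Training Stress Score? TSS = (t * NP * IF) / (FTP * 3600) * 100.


t * NP * IF = 4545 * 336 * 0.903 = 1378989.36
FTP * 3600 = 1339200
TSS = (1378989.36 / 1339200) * 100 = 102.97

102.97 TSS


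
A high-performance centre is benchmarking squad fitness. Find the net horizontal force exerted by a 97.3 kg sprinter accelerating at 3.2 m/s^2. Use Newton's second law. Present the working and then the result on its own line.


Newton's second law: F = m * a
F = 97.3 * 3.2 = 311.36 N

311.36 N


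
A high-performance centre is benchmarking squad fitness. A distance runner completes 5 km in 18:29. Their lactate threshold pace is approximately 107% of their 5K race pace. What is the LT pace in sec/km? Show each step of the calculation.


Convert to seconds: 18 min 29 s = 1109 s
Pace per km = 1109 / 5 = 221.8 s/km
LT pace = 221.8 * 1.07 = 237.33 s/km

237.33 s/km


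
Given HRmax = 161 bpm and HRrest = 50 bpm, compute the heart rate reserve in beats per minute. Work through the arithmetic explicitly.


Heart rate reserve = maximum HR minus resting HR
HRR = 161 - 50 = 111 bpm

111 bpm


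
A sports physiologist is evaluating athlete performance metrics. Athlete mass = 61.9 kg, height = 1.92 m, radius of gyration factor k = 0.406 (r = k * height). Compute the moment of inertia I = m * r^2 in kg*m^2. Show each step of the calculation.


r = k * height = 0.406 * 1.92 = 0.77952 m
r^2 = 0.77952^2 = 0.607651
I = 61.9 * 0.607651 = 37.614 kg*m^2

37.614 kg*m^2


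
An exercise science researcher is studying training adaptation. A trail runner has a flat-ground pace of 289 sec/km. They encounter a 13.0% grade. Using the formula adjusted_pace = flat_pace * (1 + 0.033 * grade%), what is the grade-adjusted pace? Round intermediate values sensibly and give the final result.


Grade factor = 1 + 0.033 * 13.0 = 1.429
Adjusted = 289 * 1.429 = 412.98 sec/km

412.98 s/km


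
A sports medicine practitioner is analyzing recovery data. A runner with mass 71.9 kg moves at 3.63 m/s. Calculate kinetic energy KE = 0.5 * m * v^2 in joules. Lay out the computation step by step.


v^2 = 3.63^2 = 13.1769
KE = 0.5 * 71.9 * 13.1769
= 473.71 J

473.71 J


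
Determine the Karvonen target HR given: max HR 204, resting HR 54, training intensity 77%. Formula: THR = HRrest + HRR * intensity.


HRR = HRmax - HRrest = 204 - 54 = 150
THR = 54 + 150 * 0.77
= 169.5 bpm

169.5 bpm


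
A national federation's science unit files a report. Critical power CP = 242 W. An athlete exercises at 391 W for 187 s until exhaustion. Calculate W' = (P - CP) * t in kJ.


P - CP = 391 - 242 = 149 W
W' = 149 * 187 = 27863 J
= 27863 / 1000 = 27.863 kJ

27.863 kJ


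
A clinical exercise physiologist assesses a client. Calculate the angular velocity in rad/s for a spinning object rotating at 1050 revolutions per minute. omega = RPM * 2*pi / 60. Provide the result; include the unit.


omega = RPM * 2*pi / 60
= 1050 * 6.28318531 / 60
= 109.956 rad/s

109.956 rad/s


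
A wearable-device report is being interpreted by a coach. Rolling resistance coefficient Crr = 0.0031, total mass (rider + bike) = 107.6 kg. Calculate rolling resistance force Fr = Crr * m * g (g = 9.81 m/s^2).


Fr = Crr * m * g
= 0.0031 * 107.6 * 9.81
= 3.272 N

3.272 N


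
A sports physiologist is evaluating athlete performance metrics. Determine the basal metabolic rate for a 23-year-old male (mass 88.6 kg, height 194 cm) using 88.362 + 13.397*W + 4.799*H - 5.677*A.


BMR = 88.362 + 13.397*88.6 + 4.799*194 - 5.677*23
= 2075.77 kcal/day

2075.77 kcal/day


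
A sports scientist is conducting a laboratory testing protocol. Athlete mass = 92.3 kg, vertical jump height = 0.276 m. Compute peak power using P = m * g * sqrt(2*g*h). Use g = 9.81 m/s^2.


sqrt(2 * 9.81 * 0.276) = sqrt(5.41512) = 2.327041 m/s
P = 92.3 * 9.81 * 2.327041
= 2107.05 W

2107.05 W


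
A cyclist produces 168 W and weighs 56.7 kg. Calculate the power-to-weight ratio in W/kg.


P/W = power / mass
= 168 / 56.7
= 2.963 W/kg

2.963 W/kg


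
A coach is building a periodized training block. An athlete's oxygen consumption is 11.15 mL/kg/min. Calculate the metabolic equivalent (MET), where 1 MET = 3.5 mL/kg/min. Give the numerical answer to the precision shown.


MET = VO2 / 3.5
= 11.15 / 3.5
= 3.19 METs

3.19 METs


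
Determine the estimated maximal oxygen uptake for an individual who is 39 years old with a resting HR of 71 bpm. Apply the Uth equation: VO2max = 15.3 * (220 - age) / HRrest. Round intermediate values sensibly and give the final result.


HRmax = 220 - 39 = 181
VO2max = 15.3 * (181 / 71)
= 15.3 * 2.5493
= 39.0 mL/kg/min

39.0 mL/kg/min


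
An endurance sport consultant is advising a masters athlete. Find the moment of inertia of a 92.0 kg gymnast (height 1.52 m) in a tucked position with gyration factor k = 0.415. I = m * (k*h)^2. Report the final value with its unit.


Radius of gyration = 0.415 * 1.52 = 0.6308 m
I = 92.0 * 0.6308^2
= 92.0 * 0.397909
= 36.608 kg*m^2

36.608 kg*m^2


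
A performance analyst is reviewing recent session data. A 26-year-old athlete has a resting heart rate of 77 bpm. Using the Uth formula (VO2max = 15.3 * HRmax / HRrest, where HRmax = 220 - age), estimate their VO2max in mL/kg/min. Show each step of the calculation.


HRmax = 220 - 26 = 194 bpm
Ratio = HRmax / HRrest = 194 / 77 = 2.5195
VO2max = 15.3 * 2.5195 = 38.55 mL/kg/min

38.55 mL/kg/min


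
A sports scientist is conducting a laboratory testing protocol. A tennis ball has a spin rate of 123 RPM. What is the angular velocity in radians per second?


Convert RPM to rad/s: multiply by 2*pi and divide by 60
omega = 123 * 2 * pi / 60
= 12.881 rad/s

12.881 rad/s


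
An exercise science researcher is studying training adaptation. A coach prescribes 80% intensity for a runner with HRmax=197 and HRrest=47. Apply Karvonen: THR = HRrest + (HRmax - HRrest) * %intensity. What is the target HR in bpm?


Heart rate reserve = 197 - 47 = 150
Intensity fraction = 80 / 100 = 0.8
THR = 47 + 150 * 0.8 = 167.0 bpm

167.0 bpm


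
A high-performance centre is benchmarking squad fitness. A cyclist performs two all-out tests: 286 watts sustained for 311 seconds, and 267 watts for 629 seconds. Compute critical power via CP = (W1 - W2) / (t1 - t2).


W1 = P1 * t1 = 286 * 311 = 88946 J
W2 = P2 * t2 = 267 * 629 = 167943 J
CP = (88946 - 167943) / (311 - 629)
= 248.42 W

248.42 W


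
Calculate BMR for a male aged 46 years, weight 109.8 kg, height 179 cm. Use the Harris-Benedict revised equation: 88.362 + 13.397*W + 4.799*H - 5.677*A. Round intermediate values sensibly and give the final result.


Substituting values:
W term = 13.397 * 109.8 = 1470.9906
H term = 4.799 * 179 = 859.021
A term = 5.677 * 46 = 261.142
BMR = 2157.23 kcal/day

2157.23 kcal/day


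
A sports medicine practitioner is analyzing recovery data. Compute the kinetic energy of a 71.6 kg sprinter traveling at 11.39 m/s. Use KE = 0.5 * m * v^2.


Velocity squared = 129.7321
KE = 0.5 * 71.6 * 129.7321 = 4644.41 J

4644.41 J


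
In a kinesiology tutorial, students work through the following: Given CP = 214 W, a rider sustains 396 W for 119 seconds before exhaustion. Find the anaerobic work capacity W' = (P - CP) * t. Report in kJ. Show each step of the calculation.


Excess power = 396 - 214 = 182 W
Work above CP = 182 * 119 = 21658 J
W' = 21.658 kJ

21.658 kJ


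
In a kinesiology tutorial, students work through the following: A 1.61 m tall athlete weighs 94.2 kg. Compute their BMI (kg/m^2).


height^2 = 2.5921 m^2
BMI = 94.2 / 2.5921 = 36.34 kg/m^2

36.34 kg/m^2


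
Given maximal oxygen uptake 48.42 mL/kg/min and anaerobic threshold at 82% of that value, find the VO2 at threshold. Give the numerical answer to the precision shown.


Percentage as decimal = 0.82
VO2 at AT = 48.42 * 0.82 = 39.7 mL/kg/min

39.7 mL/kg/min


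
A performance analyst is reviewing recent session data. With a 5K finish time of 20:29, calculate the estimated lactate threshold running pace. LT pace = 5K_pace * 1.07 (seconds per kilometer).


Race duration = 1229 s for 5 km
Average pace = 1229 / 5 = 245.8 s/km
LT pace = 245.8 * 1.07
= 263.01 s/km

263.01 s/km


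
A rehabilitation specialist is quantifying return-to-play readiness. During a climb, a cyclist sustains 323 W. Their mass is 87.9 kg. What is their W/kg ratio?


Power-to-weight = 323 W / 87.9 kg
= 3.675 W/kg

3.675 W/kg


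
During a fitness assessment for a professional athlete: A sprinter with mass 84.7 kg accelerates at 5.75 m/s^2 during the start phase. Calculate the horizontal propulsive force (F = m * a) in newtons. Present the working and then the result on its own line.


F = m * a
= 84.7 * 5.75
= 487.03 N

487.03 N


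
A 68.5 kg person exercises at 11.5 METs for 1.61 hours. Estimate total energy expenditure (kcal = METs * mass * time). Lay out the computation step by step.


Energy = METs * mass(kg) * time(h)
= 11.5 * 68.5 * 1.61
= 1268.28 kcal

1268.28 kcal


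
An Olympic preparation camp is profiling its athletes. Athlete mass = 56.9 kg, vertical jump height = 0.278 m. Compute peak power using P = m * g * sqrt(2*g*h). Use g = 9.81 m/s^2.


sqrt(2 * 9.81 * 0.278) = sqrt(5.45436) = 2.335457 m/s
P = 56.9 * 9.81 * 2.335457
= 1303.63 W

1303.63 W


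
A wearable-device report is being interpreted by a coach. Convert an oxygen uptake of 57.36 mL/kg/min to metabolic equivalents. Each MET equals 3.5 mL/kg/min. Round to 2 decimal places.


One MET = 3.5 mL/kg/min
Number of METs = 57.36 / 3.5
= 16.39 METs

16.39 METs


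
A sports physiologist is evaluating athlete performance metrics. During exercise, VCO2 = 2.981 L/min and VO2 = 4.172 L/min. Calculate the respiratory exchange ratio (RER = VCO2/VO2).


RER = VCO2 / VO2
= 2.981 / 4.172
= 0.7145

0.7145


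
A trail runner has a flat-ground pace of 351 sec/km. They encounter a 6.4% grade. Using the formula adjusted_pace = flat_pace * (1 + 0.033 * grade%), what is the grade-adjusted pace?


Grade factor = 1 + 0.033 * 6.4 = 1.2112
Adjusted = 351 * 1.2112 = 425.13 sec/km

425.13 s/km


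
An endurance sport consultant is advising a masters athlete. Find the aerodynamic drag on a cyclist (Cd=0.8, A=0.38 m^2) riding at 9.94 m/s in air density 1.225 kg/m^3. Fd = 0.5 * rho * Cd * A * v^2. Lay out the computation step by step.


Fd = 0.5 * 1.225 * 0.8 * 0.38 * 9.94^2
= 0.5 * 1.225 * 0.8 * 0.38 * 98.8036
= 18.397 N

18.397 N


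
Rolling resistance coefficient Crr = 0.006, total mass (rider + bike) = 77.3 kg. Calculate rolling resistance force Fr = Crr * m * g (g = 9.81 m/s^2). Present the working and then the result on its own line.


Fr = Crr * m * g
= 0.006 * 77.3 * 9.81
= 4.55 N

4.55 N


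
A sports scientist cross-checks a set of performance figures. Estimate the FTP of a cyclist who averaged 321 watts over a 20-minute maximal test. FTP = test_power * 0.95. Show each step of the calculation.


FTP = 321 * 0.95 = 304.95 W

304.95 W


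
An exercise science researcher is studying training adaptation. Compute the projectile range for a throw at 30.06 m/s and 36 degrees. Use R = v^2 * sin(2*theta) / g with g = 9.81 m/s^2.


Two times the angle = 72 degrees
sin(72) = 0.951057
R = 903.6036 * 0.951057 / 9.81 = 87.602 m

87.602 m


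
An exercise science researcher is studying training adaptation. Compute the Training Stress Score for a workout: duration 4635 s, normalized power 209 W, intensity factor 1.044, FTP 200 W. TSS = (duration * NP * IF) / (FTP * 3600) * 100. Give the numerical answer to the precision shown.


Product = 4635 * 209 * 1.044 = 1011338.46
Base = 200 * 3600 = 720000
TSS = 1011338.46 / 720000 * 100 = 140.46

140.46 TSS


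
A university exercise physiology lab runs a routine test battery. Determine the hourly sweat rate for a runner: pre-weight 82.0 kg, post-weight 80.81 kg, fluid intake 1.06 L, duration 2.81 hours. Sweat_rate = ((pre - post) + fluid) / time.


Mass lost = 82.0 - 80.81 = 1.19 kg
Add fluid consumed: 1.19 + 1.06 = 2.25 L total sweat
Sweat rate = 2.25 / 2.81 = 0.801 L/h

0.801 L/h


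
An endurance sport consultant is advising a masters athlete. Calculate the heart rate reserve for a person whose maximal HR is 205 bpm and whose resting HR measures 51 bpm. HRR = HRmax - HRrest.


HRmax = 205 bpm
HRrest = 51 bpm
HRR = 205 - 51 = 154 bpm

154 bpm


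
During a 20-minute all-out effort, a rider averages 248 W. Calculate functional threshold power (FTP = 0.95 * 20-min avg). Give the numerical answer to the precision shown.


FTP = 0.95 * 248
= 235.6 W

235.6 W


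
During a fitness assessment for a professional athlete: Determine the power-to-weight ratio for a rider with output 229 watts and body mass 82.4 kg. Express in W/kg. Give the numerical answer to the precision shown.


P/W = 229 / 82.4 = 2.779 W/kg

2.779 W/kg


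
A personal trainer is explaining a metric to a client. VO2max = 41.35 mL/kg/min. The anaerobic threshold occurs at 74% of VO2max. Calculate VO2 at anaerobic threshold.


AT fraction = 74 / 100 = 0.74
AT VO2 = 41.35 * 0.74
= 30.6 mL/kg/min

30.6 mL/kg/min


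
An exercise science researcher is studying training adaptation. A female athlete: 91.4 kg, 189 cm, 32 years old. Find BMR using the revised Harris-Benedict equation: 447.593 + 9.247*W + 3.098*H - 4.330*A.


Intercept = 447.593
Weight contribution = 9.247 * 91.4 = 845.1758
Height contribution = 3.098 * 189 = 585.522
Age contribution = 4.33 * 32 = 138.56
BMR = 447.593 + 845.1758 + 585.522 - 138.56
= 1739.73 kcal/day

1739.73 kcal/day


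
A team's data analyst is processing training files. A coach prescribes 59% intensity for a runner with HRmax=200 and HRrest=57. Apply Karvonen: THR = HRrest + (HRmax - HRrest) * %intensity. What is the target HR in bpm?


Heart rate reserve = 200 - 57 = 143
Intensity fraction = 59 / 100 = 0.59
THR = 57 + 143 * 0.59 = 141.37 bpm

141.37 bpm


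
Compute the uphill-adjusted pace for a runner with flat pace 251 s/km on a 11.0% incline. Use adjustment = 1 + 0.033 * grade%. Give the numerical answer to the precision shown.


Adjustment factor = 1 + 0.033 * 11.0 = 1.363
Grade-adjusted pace = 251 * 1.363 = 342.11 s/km

342.11 s/km


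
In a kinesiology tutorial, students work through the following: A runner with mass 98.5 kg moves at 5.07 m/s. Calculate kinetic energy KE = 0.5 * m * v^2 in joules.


v^2 = 5.07^2 = 25.7049
KE = 0.5 * 98.5 * 25.7049
= 1265.97 J

1265.97 J


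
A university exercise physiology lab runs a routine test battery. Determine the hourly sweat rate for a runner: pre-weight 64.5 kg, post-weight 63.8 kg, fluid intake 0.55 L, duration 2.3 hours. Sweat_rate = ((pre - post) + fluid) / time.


Mass lost = 64.5 - 63.8 = 0.7 kg
Add fluid consumed: 0.7 + 0.55 = 1.25 L total sweat
Sweat rate = 1.25 / 2.3 = 0.543 L/h

0.543 L/h


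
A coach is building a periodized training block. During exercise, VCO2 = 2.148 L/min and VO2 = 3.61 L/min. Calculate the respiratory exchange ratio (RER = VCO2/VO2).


RER = VCO2 / VO2
= 2.148 / 3.61
= 0.595

0.595


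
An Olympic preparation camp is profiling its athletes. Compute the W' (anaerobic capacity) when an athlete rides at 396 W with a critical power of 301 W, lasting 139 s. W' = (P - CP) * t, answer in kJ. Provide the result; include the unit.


Above-CP power = 95 W
Duration = 139 s
W' = 95 * 139 = 13205 J
Convert: 13205 / 1000 = 13.205 kJ

13.205 kJ


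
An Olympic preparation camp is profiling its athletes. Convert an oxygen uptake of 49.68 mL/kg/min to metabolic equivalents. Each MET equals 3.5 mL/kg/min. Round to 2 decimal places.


One MET = 3.5 mL/kg/min
Number of METs = 49.68 / 3.5
= 14.19 METs

14.19 METs


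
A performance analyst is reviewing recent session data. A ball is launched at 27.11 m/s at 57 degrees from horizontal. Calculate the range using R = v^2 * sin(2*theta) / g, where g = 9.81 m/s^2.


sin(2 * 57) = sin(114) = 0.913545
v^2 = 27.11^2 = 734.9521
R = 734.9521 * 0.913545 / 9.81
= 68.442 m

68.442 m


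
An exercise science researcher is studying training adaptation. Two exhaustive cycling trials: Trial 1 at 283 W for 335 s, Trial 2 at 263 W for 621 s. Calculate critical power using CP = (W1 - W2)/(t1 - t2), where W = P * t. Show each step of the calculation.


W1 = 283 * 335 = 94805 J
W2 = 263 * 621 = 163323 J
CP = (94805 - 163323) / (335 - 621)
= -68518 / -286
= 239.57 W

239.57 W


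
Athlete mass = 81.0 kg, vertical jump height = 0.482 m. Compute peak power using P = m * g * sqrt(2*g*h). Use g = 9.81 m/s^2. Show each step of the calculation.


sqrt(2 * 9.81 * 0.482) = sqrt(9.45684) = 3.075198 m/s
P = 81.0 * 9.81 * 3.075198
= 2443.58 W

2443.58 W


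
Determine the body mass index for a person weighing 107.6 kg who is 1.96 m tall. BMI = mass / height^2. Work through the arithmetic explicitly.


BMI = mass / height^2
= 107.6 / 1.96^2
= 107.6 / 3.8416
= 28.01 kg/m^2

28.01 kg/m^2


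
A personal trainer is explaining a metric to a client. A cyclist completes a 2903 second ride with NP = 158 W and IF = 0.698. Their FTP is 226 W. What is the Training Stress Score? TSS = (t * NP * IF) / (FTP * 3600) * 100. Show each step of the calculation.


t * NP * IF = 2903 * 158 * 0.698 = 320154.452
FTP * 3600 = 813600
TSS = (320154.452 / 813600) * 100 = 39.35

39.35 TSS


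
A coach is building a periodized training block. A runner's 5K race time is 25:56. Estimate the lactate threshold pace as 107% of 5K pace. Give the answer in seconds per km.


Total race time = 25*60 + 56 = 1556 seconds
5K pace = 1556 / 5 = 311.2 sec/km
LT pace = 311.2 * 1.07 = 332.98 sec/km

332.98 s/km


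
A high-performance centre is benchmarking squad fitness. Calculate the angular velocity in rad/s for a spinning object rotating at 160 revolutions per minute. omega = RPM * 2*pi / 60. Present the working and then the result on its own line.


omega = RPM * 2*pi / 60
= 160 * 6.28318531 / 60
= 16.755 rad/s

16.755 rad/s


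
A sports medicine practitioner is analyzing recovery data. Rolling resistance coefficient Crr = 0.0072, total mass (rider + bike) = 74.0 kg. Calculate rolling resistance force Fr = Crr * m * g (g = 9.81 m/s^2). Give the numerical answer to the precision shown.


Fr = Crr * m * g
= 0.0072 * 74.0 * 9.81
= 5.227 N

5.227 N


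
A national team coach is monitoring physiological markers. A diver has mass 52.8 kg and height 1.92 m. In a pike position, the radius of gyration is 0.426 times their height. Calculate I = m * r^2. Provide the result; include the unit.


r = 0.426 * 1.92 = 0.81792 m
I = m * r^2 = 52.8 * 0.668993 = 35.323 kg*m^2

35.323 kg*m^2


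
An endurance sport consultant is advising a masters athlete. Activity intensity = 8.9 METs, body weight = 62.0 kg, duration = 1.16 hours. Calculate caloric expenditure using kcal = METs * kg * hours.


kcal = 8.9 * 62.0 * 1.16
= 551.8 * 1.16
= 640.09 kcal

640.09 kcal


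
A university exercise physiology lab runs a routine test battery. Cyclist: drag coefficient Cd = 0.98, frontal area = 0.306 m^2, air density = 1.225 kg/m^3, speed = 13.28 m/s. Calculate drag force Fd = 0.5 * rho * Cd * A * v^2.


v^2 = 13.28^2 = 176.3584
Fd = 0.5 * 1.225 * 0.98 * 0.306 * 176.3584
= 32.393 N

32.393 N


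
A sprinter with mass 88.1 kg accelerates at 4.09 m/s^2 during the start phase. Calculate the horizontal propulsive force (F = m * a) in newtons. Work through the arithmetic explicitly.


F = m * a
= 88.1 * 4.09
= 360.33 N

360.33 N


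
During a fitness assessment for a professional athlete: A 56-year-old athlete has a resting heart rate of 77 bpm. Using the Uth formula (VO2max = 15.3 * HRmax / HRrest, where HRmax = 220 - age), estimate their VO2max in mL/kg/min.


HRmax = 220 - 56 = 164 bpm
Ratio = HRmax / HRrest = 164 / 77 = 2.1299
VO2max = 15.3 * 2.1299 = 32.59 mL/kg/min

32.59 mL/kg/min


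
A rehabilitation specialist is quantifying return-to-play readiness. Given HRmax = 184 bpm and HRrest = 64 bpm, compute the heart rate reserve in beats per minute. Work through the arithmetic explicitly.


Heart rate reserve = maximum HR minus resting HR
HRR = 184 - 64 = 120 bpm

120 bpm


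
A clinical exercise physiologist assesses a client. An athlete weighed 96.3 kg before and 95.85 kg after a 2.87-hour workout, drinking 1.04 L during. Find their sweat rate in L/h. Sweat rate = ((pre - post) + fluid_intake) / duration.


Body mass change = 0.45 kg
Total sweat loss = 0.45 + 1.04 = 1.49 L
Rate = 1.49 / 2.87 = 0.519 L/h

0.519 L/h


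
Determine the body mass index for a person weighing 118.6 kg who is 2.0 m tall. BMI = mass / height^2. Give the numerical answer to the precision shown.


BMI = mass / height^2
= 118.6 / 2.0^2
= 118.6 / 4.0
= 29.65 kg/m^2

29.65 kg/m^2


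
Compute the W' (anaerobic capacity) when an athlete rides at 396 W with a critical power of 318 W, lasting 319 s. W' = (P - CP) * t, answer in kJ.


Above-CP power = 78 W
Duration = 319 s
W' = 78 * 319 = 24882 J
Convert: 24882 / 1000 = 24.882 kJ

24.882 kJ


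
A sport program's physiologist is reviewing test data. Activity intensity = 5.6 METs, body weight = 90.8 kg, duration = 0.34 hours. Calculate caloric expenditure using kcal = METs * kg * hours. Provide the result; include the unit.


kcal = 5.6 * 90.8 * 0.34
= 508.48 * 0.34
= 172.88 kcal

172.88 kcal


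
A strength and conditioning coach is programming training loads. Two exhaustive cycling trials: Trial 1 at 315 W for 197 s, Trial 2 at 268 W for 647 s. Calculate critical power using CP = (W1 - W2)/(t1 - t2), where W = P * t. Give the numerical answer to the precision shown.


W1 = 315 * 197 = 62055 J
W2 = 268 * 647 = 173396 J
CP = (62055 - 173396) / (197 - 647)
= -111341 / -450
= 247.42 W

247.42 W


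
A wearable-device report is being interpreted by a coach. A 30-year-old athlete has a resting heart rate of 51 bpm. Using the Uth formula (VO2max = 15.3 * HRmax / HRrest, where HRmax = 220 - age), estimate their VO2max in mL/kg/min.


HRmax = 220 - 30 = 190 bpm
Ratio = HRmax / HRrest = 190 / 51 = 3.7255
VO2max = 15.3 * 3.7255 = 57.0 mL/kg/min

57.0 mL/kg/min


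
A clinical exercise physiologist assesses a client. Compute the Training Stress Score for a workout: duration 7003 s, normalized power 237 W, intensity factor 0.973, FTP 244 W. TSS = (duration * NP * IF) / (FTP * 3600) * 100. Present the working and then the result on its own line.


Product = 7003 * 237 * 0.973 = 1614898.803
Base = 244 * 3600 = 878400
TSS = 1614898.803 / 878400 * 100 = 183.85

183.85 TSS


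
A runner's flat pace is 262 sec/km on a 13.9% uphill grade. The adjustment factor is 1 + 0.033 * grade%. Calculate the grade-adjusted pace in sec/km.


Factor = 1 + 0.033 * 13.9 = 1.4587
Adjusted pace = 262 * 1.4587
= 382.18 sec/km

382.18 s/km


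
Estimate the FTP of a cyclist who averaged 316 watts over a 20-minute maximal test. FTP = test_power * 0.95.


FTP = 316 * 0.95 = 300.2 W

300.2 W


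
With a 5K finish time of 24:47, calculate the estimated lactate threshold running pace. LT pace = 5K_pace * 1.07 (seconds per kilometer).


Race duration = 1487 s for 5 km
Average pace = 1487 / 5 = 297.4 s/km
LT pace = 297.4 * 1.07
= 318.22 s/km

318.22 s/km


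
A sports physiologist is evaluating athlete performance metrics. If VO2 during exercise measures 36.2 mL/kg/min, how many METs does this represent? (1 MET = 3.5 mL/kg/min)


METs = VO2 / 3.5 = 36.2 / 3.5 = 10.34

10.34 METs


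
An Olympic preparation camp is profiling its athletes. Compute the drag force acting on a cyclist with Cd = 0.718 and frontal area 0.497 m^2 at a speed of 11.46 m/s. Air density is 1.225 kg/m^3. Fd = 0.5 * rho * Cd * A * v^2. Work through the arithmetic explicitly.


Step 1: v^2 = 131.3316
Step 2: Fd = 0.5 * 1.225 * 0.718 * 0.497 * 131.3316
= 28.705 N

28.705 N
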